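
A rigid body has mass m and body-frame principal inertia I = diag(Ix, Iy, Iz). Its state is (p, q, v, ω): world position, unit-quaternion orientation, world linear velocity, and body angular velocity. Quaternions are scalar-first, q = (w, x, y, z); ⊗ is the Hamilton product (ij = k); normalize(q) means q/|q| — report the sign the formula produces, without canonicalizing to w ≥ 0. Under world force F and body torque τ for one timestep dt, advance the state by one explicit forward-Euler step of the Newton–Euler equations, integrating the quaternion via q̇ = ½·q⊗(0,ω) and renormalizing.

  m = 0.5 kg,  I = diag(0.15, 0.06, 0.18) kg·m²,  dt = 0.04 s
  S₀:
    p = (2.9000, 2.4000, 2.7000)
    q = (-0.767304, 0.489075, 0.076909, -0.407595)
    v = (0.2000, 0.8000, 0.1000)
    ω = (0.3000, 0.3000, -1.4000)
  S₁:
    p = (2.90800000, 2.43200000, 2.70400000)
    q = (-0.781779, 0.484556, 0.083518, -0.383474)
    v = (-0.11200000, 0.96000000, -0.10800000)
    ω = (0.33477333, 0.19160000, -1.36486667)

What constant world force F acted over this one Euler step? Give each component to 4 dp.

Δv = v₁−v₀ = (-0.31200000, 0.16000000, -0.20800000)
F = m·Δv/dt = (-3.9000, 2.0000, -2.6000)

F = (-3.9000, 2.0000, -2.6000)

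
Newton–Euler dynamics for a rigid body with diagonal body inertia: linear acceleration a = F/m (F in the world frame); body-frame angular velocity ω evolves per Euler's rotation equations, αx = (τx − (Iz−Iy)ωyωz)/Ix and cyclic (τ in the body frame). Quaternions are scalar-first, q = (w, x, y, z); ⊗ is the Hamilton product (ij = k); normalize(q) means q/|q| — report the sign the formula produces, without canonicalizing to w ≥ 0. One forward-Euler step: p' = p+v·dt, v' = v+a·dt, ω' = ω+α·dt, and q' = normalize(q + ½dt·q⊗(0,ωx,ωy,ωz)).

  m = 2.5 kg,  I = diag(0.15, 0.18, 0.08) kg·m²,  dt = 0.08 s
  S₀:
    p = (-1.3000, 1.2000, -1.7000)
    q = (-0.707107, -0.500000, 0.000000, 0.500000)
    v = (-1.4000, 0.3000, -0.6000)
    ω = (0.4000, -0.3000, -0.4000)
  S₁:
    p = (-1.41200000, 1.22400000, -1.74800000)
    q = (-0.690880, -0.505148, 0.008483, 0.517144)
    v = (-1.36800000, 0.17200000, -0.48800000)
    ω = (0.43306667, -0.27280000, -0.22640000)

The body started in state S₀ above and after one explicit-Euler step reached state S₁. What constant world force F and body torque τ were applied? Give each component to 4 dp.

rate change Δω = (0.03306667, 0.02720000, 0.17360000)
precession coupling = (-0.0120, -0.0112, -0.0036)
I·α + gyro = (0.0500, 0.0500, 0.1700)
Δv = v₁−v₀ = (0.03200000, -0.12800000, 0.11200000)
applied force F = (1.0000, -4.0000, 3.5000)

F = (1.0000, -4.0000, 3.5000)
τ = (0.0500, 0.0500, 0.1700)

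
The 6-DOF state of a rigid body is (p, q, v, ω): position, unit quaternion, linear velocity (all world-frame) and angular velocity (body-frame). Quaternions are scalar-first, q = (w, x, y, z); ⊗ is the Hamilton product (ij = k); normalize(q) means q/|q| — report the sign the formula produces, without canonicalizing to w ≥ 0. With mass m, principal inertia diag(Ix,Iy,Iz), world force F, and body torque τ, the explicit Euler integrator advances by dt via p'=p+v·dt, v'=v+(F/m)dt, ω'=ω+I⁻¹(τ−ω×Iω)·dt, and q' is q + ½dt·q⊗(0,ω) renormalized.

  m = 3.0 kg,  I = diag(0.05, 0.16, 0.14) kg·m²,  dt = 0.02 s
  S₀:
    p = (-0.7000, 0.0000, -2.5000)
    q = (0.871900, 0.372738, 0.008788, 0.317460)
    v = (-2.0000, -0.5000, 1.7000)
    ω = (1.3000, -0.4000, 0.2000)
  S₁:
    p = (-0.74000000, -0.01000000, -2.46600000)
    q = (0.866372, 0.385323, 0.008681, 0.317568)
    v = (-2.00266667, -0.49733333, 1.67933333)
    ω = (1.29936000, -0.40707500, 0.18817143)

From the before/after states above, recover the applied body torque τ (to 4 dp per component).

τ = (0.0000, -0.0800, -0.1400)

ω₁ − ω₀ = (-0.00064000, -0.00707500, -0.01182857)
gyro term ω₀×Iω₀ = (0.0016, -0.0234, -0.0572)
τ = I·(Δω/dt) + ω₀×(Iω₀) = (0.0000, -0.0800, -0.1400)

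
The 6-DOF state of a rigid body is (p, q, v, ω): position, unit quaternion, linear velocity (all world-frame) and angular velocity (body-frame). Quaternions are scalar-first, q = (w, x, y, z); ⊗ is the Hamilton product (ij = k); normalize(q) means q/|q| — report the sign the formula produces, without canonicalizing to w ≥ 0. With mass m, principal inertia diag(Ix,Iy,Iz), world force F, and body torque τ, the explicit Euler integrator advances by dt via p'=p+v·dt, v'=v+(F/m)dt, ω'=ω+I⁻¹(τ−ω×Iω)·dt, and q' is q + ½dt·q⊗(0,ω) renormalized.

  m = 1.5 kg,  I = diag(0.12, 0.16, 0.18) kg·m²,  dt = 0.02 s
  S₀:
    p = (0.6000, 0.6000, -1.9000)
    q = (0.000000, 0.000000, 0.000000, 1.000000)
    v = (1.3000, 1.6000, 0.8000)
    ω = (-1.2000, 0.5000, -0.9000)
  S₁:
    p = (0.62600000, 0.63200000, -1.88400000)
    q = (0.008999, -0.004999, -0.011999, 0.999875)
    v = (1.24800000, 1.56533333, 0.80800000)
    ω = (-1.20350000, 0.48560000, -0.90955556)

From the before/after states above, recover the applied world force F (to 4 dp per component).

F = (-3.9000, -2.6000, 0.6000)

Δv = v₁−v₀ = (-0.05200000, -0.03466667, 0.00800000)
m·(v₁−v₀)/dt = (-3.9000, -2.6000, 0.6000)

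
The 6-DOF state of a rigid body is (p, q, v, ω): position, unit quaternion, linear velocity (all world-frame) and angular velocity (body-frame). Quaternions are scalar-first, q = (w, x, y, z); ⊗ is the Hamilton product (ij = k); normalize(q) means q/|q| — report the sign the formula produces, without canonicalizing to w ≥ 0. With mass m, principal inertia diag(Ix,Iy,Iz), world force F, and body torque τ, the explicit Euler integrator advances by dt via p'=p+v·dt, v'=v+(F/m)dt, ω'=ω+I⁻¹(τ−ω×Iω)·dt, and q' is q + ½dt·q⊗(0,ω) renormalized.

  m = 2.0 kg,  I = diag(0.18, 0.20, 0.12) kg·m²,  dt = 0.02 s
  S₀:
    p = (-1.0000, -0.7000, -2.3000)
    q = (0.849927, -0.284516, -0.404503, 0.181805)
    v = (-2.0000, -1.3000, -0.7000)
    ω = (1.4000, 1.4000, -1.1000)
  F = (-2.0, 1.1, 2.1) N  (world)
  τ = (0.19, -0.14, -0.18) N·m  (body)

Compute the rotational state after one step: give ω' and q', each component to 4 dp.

ω' = (1.4074, 1.3952, -1.1365)
q' = (0.8614, -0.2706, -0.3931, 0.1741)

(τ − ω×Iω)/I = (0.3711, -0.2380, -1.8267)
ω + α·dt = (1.4074, 1.3952, -1.1365)
q⊗(0,ω) = (1.1646121, 1.3803241, 1.1314572, -0.7669379)
q + ½dt·q⊗(0,ω), renormalized = (0.8614, -0.2706, -0.3931, 0.1741)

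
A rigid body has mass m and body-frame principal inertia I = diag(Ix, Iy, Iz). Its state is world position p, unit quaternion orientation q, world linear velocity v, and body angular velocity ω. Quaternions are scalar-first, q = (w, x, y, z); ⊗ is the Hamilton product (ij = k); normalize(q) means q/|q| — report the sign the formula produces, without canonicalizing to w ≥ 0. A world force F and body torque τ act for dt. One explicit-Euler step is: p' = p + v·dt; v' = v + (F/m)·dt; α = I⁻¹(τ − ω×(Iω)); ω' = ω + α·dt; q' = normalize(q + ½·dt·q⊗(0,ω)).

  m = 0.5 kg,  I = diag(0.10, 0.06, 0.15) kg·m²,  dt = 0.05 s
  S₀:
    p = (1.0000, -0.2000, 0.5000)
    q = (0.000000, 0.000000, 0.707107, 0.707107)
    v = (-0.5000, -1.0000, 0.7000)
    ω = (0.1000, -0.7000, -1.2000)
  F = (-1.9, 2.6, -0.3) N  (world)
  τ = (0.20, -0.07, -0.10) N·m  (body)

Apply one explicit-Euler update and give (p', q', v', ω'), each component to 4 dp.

a = (-3.8000, 5.2000, -0.6000)
new position p' = (0.9750, -0.2500, 0.5350)
v + (F/m)dt = (-0.6900, -0.7400, 0.6700)
ω×(Iω) gyroscopic = (0.0756, 0.0060, 0.0028)
(τ − ω×Iω)/I = (1.2440, -1.2667, -0.6853)
ω + α·dt = (0.1622, -0.7633, -1.2343)
Hamilton product q⊗(0,ω) = (1.3435033, -0.3535535, 0.0707107, -0.0707107)
updated quaternion q' = (0.0336, -0.0088, 0.7084, 0.7049)

p' = (0.9750, -0.2500, 0.5350)
q' = (0.0336, -0.0088, 0.7084, 0.7049)
v' = (-0.6900, -0.7400, 0.6700)
ω' = (0.1622, -0.7633, -1.2343)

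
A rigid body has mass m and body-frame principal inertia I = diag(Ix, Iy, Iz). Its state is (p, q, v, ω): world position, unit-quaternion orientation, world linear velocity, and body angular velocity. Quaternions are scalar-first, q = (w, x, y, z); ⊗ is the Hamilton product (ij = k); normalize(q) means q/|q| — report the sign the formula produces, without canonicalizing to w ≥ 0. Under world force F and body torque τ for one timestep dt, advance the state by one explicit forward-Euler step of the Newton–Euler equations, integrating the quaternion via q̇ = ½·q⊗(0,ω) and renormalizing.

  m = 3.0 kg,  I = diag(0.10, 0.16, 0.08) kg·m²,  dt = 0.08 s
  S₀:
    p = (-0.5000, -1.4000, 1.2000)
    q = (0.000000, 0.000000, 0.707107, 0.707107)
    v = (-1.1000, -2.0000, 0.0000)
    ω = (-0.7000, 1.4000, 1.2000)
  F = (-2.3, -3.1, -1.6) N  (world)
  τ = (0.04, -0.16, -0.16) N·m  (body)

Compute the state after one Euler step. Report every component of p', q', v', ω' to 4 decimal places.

new position p' = (-0.5880, -1.5600, 1.2000)
new velocity v' = (-1.1613, -2.0827, -0.0427)
α = I⁻¹(τ − ω×Iω) = (1.7440, -0.8950, -1.2650)
ω' = ω + α·dt = (-0.5605, 1.3284, 1.0988)
Hamilton product q⊗(0,ω) = (-1.8384782, -0.1414214, -0.4949749, 0.4949749)
updated quaternion q' = (-0.0733, -0.0056, 0.6852, 0.7247)

p' = (-0.5880, -1.5600, 1.2000)
q' = (-0.0733, -0.0056, 0.6852, 0.7247)
v' = (-1.1613, -2.0827, -0.0427)
ω' = (-0.5605, 1.3284, 1.0988)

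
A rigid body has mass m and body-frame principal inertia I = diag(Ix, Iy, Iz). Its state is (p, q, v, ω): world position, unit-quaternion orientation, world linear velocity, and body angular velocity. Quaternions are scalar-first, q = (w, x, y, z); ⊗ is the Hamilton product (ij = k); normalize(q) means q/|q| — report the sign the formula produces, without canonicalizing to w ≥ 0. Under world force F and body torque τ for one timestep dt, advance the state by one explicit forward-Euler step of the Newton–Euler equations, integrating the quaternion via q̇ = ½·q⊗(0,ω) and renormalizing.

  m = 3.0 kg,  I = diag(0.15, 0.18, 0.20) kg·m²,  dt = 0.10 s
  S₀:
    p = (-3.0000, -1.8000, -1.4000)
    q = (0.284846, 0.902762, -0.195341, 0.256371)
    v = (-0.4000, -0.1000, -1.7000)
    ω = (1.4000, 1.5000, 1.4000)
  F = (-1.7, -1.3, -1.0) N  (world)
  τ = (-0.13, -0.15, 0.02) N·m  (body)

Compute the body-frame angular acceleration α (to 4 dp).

precession coupling ω×(Iω) = (0.0420, -0.0980, 0.0630)
(τ − ω×Iω)/I = (-1.1467, -0.2889, -0.2150)

α = (-1.1467, -0.2889, -0.2150)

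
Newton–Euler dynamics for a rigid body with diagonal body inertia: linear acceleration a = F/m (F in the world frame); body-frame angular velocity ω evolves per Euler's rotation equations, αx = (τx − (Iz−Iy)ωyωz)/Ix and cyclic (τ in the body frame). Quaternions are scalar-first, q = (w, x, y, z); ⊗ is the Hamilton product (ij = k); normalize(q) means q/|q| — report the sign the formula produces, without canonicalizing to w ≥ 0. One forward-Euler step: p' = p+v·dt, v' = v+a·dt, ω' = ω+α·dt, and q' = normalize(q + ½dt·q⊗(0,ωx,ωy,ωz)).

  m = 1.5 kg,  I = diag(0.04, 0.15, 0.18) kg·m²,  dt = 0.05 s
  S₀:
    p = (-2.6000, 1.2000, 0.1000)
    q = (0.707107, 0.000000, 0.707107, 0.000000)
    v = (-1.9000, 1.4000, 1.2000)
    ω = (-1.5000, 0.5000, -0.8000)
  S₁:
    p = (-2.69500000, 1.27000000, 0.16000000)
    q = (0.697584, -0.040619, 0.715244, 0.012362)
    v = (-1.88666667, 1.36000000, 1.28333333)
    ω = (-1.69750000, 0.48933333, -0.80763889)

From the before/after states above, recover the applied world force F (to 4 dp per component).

F = (0.4000, -1.2000, 2.5000)

v₁ − v₀ = (0.01333333, -0.04000000, 0.08333333)
m·(v₁−v₀)/dt = (0.4000, -1.2000, 2.5000)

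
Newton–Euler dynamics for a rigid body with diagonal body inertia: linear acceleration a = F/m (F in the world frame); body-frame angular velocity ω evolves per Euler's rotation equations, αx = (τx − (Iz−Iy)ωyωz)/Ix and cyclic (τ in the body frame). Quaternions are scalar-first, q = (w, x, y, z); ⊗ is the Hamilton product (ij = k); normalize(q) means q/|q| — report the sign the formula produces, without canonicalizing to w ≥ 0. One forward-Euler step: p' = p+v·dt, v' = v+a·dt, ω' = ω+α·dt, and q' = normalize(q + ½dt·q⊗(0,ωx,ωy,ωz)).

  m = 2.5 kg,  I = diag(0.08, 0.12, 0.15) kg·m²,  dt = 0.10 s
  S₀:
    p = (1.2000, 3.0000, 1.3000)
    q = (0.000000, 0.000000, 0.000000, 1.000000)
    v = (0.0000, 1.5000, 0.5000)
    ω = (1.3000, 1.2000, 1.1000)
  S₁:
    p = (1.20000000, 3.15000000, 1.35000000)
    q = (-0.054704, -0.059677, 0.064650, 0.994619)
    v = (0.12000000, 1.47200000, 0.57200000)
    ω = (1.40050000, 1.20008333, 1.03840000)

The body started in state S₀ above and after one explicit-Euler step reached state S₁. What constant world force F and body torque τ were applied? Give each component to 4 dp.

v₁ − v₀ = (0.12000000, -0.02800000, 0.07200000)
F = m·Δv/dt = (3.0000, -0.7000, 1.8000)
rate change Δω = (0.10050000, 0.00008333, -0.06160000)
precession coupling = (0.0396, -0.1001, 0.0624)
applied torque τ = (0.1200, -0.1000, -0.0300)

F = (3.0000, -0.7000, 1.8000)
τ = (0.1200, -0.1000, -0.0300)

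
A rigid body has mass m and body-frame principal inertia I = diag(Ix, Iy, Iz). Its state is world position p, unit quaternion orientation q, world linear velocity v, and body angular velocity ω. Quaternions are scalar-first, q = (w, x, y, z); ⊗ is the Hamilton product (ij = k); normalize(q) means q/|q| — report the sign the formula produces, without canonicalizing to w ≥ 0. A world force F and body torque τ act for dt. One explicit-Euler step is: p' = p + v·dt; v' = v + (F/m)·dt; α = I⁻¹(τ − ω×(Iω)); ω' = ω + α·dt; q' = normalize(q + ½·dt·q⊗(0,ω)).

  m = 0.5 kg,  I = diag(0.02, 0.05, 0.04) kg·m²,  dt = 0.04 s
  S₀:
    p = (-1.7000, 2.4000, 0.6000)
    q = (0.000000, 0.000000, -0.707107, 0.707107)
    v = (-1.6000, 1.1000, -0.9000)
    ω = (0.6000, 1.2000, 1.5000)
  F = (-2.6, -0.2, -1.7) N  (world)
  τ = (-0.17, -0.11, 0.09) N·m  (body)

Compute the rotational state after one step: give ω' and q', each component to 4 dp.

ω' = (0.2960, 1.1264, 1.5684)
q' = (-0.0042, -0.0382, -0.6981, 0.7150)

(τ − ω×Iω)/I = (-7.6000, -1.8400, 1.7100)
new body rate ω' = (0.2960, 1.1264, 1.5684)
q⊗(0,ω) = (-0.2121321, -1.9091889, 0.4242642, 0.4242642)
q + ½dt·q⊗(0,ω), renormalized = (-0.0042, -0.0382, -0.6981, 0.7150)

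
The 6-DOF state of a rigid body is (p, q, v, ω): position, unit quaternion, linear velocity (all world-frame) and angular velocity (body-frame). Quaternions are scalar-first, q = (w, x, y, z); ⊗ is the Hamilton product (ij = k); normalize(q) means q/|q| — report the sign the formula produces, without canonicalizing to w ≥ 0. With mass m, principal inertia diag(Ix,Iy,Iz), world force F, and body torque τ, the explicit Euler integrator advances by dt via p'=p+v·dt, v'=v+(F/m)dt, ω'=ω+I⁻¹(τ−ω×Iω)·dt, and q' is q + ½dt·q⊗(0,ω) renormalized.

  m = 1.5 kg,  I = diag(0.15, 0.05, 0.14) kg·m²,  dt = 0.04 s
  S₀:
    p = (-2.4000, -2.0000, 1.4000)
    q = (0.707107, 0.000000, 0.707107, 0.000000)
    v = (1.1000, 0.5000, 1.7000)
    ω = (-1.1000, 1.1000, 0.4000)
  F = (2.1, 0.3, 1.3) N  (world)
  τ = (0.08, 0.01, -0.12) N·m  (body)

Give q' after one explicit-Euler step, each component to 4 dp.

q' = (0.6912, -0.0099, 0.7223, 0.0212)

Hamilton product q⊗(0,ω) = (-0.7778177, -0.4949749, 0.7778177, 1.0606605)
updated quaternion q' = (0.6912, -0.0099, 0.7223, 0.0212)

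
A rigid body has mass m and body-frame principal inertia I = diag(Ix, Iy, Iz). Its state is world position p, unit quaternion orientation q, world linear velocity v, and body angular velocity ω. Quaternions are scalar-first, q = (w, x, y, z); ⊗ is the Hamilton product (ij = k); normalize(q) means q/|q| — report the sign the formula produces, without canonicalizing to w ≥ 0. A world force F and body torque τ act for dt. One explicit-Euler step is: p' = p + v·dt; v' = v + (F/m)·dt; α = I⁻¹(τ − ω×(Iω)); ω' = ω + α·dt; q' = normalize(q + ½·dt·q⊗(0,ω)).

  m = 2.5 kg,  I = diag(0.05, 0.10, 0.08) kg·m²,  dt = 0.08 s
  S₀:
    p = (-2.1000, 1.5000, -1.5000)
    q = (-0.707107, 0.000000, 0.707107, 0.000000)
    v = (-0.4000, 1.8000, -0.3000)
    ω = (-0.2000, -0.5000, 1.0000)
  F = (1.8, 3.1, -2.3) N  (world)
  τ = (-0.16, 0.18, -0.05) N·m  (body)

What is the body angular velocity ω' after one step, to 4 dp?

ω' = (-0.4720, -0.3608, 0.9450)

α = I⁻¹(τ − ω×Iω) = (-3.4000, 1.7400, -0.6875)
ω + α·dt = (-0.4720, -0.3608, 0.9450)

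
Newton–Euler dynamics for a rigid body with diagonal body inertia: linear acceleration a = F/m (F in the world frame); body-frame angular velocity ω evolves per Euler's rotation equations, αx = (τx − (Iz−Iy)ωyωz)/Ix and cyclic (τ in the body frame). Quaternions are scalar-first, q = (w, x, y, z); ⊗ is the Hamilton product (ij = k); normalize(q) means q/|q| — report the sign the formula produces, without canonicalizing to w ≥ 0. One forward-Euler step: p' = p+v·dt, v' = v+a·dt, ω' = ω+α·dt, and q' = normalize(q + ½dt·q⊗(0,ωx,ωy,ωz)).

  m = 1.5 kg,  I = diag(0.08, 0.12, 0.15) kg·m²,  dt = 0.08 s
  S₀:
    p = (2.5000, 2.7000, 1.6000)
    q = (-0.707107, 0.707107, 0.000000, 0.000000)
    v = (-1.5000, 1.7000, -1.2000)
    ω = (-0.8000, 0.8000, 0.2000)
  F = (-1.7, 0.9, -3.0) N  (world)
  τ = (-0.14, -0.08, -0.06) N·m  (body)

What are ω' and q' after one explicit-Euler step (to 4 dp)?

ω' = (-0.9448, 0.7392, 0.1817)
q' = (-0.6838, 0.7290, -0.0283, 0.0170)

angular accel α = (-1.8100, -0.7600, -0.2293)
ω + α·dt = (-0.9448, 0.7392, 0.1817)
Hamilton product q⊗(0,ω) = (0.5656856, 0.5656856, -0.7071070, 0.4242642)
q + ½dt·q⊗(0,ω), renormalized = (-0.6838, 0.7290, -0.0283, 0.0170)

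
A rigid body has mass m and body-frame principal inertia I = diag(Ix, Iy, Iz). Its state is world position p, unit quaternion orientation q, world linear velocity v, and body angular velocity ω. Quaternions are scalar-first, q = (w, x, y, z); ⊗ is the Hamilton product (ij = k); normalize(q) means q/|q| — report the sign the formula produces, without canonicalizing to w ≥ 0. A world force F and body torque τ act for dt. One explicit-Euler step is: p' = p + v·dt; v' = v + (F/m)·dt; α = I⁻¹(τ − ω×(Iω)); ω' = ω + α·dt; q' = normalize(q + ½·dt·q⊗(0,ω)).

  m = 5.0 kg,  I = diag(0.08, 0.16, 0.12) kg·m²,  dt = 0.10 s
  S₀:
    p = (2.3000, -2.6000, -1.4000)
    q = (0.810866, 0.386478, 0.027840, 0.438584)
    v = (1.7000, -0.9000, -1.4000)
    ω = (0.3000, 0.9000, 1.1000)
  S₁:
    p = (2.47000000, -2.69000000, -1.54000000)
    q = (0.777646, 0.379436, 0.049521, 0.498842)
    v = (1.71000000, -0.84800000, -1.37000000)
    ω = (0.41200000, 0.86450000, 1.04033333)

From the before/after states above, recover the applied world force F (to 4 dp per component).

v₁ − v₀ = (0.01000000, 0.05200000, 0.03000000)
F = m·Δv/dt = (0.5000, 2.6000, 1.5000)

F = (0.5000, 2.6000, 1.5000)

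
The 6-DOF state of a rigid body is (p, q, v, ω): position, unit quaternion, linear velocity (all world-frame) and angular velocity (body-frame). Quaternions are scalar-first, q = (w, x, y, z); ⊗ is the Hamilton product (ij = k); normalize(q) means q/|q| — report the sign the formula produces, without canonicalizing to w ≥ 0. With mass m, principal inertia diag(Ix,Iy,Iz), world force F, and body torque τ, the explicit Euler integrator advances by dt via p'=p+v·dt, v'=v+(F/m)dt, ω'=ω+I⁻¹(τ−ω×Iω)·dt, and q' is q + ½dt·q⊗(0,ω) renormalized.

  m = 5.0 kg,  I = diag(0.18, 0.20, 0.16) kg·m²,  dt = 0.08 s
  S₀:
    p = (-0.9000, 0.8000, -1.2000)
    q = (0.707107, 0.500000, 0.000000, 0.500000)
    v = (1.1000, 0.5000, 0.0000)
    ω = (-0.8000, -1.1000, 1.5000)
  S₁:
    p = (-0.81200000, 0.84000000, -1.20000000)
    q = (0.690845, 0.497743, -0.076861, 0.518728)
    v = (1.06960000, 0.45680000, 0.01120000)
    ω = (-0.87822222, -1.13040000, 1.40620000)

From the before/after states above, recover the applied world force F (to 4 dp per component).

Δv = v₁−v₀ = (-0.03040000, -0.04320000, 0.01120000)
m·(v₁−v₀)/dt = (-1.9000, -2.7000, 0.7000)

F = (-1.9000, -2.7000, 0.7000)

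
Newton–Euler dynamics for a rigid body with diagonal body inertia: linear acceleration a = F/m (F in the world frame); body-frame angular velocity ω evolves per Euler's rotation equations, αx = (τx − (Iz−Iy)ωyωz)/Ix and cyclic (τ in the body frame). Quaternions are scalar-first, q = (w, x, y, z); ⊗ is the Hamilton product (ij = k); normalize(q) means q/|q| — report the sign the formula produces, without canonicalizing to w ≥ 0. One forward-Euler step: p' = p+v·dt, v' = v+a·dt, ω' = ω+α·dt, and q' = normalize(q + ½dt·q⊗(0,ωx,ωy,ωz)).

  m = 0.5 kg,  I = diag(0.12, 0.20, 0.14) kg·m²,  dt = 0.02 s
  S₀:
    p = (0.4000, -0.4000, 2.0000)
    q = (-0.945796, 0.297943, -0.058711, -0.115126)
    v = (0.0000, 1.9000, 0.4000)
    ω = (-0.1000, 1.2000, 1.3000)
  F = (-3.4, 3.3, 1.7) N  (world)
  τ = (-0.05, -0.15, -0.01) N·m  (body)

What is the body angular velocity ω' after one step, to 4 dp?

ω' = (-0.0927, 1.1847, 1.2999)

precession coupling ω×(Iω) = (-0.0936, 0.0026, -0.0096)
α = I⁻¹(τ − ω×Iω) = (0.3633, -0.7630, -0.0029)
ω' = ω + α·dt = (-0.0927, 1.1847, 1.2999)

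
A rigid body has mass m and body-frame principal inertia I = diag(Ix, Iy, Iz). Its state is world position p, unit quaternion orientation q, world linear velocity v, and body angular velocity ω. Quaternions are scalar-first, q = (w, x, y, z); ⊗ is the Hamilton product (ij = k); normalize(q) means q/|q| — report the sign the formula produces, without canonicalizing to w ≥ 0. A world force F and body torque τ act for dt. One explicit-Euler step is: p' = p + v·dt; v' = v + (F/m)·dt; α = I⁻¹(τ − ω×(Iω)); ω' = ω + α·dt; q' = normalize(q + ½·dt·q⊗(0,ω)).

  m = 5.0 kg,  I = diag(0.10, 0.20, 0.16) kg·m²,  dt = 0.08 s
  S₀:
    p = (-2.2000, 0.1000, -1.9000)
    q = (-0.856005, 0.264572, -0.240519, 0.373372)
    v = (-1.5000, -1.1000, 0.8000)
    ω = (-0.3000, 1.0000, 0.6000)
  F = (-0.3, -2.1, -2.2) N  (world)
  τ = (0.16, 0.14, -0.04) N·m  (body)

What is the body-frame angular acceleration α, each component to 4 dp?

gyro term ω×Iω = (-0.0240, 0.0108, -0.0300)
angular accel α = (1.8400, 0.6460, -0.0625)

α = (1.8400, 0.6460, -0.0625)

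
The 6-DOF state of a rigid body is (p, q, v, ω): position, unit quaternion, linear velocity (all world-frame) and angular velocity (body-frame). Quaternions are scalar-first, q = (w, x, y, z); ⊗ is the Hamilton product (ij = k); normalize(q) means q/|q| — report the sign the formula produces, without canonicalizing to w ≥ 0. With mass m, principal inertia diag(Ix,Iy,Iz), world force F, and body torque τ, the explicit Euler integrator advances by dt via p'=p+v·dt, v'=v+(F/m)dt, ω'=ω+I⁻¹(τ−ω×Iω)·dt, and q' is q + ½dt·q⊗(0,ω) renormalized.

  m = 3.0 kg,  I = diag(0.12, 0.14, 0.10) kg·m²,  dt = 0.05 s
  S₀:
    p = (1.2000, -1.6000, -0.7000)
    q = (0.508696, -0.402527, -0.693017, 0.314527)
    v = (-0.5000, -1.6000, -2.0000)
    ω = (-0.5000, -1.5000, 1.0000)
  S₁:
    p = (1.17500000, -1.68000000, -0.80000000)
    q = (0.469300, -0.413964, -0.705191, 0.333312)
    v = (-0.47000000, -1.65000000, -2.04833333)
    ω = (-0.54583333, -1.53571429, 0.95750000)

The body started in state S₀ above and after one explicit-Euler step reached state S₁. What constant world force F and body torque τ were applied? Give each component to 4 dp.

velocity change Δv = (0.03000000, -0.05000000, -0.04833333)
F = m·Δv/dt = (1.8000, -3.0000, -2.9000)
ω₁ − ω₀ = (-0.04583333, -0.03571429, -0.04250000)
precession coupling = (0.0600, -0.0100, 0.0150)
I·α + gyro = (-0.0500, -0.1100, -0.0700)

F = (1.8000, -3.0000, -2.9000)
τ = (-0.0500, -0.1100, -0.0700)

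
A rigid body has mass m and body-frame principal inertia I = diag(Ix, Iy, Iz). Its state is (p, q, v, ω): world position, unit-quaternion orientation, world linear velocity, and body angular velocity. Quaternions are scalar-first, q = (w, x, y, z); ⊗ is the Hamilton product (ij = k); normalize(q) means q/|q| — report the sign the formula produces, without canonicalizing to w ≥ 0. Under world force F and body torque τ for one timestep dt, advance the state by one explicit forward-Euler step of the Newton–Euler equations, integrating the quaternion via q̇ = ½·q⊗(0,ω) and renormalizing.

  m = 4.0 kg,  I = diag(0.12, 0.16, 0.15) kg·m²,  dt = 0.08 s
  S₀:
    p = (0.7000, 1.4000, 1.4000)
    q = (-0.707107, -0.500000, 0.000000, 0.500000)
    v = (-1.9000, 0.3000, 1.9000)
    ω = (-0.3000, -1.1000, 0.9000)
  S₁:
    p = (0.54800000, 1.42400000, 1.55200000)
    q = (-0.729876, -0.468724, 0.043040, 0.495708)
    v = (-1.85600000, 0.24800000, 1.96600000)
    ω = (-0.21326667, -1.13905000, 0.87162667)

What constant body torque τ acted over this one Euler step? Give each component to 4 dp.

τ = (0.1400, -0.0700, -0.0400)

ω₁ − ω₀ = (0.08673333, -0.03905000, -0.02837333)
applied torque τ = (0.1400, -0.0700, -0.0400)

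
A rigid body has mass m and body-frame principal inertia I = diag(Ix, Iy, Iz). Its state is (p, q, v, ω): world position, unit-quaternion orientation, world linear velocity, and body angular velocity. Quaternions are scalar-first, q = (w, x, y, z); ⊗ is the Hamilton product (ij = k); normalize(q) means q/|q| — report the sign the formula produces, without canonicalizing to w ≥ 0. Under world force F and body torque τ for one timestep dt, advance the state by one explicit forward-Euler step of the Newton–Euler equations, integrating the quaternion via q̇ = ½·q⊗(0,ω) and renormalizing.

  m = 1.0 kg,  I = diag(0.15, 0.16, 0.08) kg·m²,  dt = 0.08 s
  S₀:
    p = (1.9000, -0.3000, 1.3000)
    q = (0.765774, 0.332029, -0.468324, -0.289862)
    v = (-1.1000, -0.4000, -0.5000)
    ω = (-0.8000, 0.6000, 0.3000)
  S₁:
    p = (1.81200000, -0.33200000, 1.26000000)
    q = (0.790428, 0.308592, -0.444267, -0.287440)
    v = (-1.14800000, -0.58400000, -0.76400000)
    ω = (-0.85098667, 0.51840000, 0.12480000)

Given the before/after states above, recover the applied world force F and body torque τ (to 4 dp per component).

ω₁ − ω₀ = (-0.05098667, -0.08160000, -0.17520000)
ω₀×(Iω₀) = (-0.0144, -0.0168, -0.0048)
I·α + gyro = (-0.1100, -0.1800, -0.1800)
velocity change Δv = (-0.04800000, -0.18400000, -0.26400000)
F = m·Δv/dt = (-0.6000, -2.3000, -3.3000)

F = (-0.6000, -2.3000, -3.3000)
τ = (-0.1100, -0.1800, -0.1800)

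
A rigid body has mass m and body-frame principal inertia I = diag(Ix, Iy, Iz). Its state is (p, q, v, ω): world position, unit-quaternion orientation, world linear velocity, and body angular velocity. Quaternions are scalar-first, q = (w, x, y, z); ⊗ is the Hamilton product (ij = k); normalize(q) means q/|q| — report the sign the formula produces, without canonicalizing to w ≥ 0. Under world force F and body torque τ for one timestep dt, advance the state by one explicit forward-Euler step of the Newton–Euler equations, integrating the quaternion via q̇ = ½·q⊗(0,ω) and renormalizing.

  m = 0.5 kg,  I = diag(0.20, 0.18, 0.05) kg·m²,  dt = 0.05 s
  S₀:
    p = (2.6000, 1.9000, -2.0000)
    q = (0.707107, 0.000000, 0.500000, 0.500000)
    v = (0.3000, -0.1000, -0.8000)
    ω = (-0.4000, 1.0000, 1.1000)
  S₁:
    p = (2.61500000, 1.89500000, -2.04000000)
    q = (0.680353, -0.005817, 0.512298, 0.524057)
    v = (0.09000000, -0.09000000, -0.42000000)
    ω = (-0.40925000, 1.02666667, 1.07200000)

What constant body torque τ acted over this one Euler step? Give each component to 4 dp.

rate change Δω = (-0.00925000, 0.02666667, -0.02800000)
I·α + gyro = (-0.1800, 0.0300, -0.0200)

τ = (-0.1800, 0.0300, -0.0200)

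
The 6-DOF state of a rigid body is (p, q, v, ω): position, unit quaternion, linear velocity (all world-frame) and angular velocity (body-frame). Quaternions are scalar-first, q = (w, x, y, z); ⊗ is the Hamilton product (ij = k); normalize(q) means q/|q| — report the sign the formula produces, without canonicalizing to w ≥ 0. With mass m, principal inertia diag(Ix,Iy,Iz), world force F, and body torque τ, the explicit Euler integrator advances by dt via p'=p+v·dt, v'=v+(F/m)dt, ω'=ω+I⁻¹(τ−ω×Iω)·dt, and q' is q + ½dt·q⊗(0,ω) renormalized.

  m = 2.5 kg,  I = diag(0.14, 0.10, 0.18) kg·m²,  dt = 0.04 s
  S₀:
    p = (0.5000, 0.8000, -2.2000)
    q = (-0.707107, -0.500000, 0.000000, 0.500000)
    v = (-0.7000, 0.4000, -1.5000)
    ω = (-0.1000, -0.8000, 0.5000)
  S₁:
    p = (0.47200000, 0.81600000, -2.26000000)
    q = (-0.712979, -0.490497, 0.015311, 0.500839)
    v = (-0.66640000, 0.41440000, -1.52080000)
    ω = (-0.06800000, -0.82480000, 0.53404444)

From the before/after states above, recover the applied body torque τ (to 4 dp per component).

τ = (0.0800, -0.0600, 0.1500)

Δω = ω₁−ω₀ = (0.03200000, -0.02480000, 0.03404444)
precession coupling = (-0.0320, 0.0020, -0.0032)
I·α + gyro = (0.0800, -0.0600, 0.1500)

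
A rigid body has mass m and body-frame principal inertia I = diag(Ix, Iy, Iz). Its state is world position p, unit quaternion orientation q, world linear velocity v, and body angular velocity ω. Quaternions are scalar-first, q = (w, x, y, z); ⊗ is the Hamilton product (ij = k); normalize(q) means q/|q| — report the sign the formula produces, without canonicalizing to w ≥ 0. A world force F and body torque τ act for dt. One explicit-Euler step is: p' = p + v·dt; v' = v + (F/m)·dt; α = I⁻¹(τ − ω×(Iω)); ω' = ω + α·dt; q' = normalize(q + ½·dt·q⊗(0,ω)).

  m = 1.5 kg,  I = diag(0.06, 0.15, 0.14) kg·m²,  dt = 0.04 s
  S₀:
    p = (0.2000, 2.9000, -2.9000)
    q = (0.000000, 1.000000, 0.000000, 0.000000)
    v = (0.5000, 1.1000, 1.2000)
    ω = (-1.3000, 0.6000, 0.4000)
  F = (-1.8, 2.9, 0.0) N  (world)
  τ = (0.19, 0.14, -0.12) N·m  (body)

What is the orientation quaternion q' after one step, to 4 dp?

q' = (0.0260, 0.9996, -0.0080, 0.0120)

q⊗(0,ω) = (1.3000000, 0.0000000, -0.4000000, 0.6000000)
updated quaternion q' = (0.0260, 0.9996, -0.0080, 0.0120)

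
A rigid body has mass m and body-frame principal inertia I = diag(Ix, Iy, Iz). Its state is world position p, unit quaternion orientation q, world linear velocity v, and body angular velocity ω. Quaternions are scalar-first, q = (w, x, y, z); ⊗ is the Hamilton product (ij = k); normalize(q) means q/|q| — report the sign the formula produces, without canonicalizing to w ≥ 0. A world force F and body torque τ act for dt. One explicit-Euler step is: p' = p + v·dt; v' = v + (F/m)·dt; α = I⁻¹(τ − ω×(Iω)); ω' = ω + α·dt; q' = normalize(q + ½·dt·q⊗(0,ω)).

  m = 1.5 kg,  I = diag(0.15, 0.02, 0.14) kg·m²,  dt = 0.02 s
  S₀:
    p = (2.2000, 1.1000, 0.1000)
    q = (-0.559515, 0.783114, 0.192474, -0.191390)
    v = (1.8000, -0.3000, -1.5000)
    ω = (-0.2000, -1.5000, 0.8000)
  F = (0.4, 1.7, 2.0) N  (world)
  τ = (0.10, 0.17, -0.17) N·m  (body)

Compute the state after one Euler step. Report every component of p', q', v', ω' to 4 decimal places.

precession coupling ω×(Iω) = (-0.1440, -0.0016, -0.0390)
α = I⁻¹(τ − ω×Iω) = (1.6267, 8.5800, -0.9357)
ω + α·dt = (-0.1675, -1.3284, 0.7813)
Hamilton product q⊗(0,ω) = (0.5984458, -0.0212028, 0.2510593, -1.5837882)
q + ½dt·q⊗(0,ω), renormalized = (-0.5534, 0.7828, 0.1950, -0.2072)
p + v·dt = (2.2360, 1.0940, 0.0700)
new velocity v' = (1.8053, -0.2773, -1.4733)

p' = (2.2360, 1.0940, 0.0700)
q' = (-0.5534, 0.7828, 0.1950, -0.2072)
v' = (1.8053, -0.2773, -1.4733)
ω' = (-0.1675, -1.3284, 0.7813)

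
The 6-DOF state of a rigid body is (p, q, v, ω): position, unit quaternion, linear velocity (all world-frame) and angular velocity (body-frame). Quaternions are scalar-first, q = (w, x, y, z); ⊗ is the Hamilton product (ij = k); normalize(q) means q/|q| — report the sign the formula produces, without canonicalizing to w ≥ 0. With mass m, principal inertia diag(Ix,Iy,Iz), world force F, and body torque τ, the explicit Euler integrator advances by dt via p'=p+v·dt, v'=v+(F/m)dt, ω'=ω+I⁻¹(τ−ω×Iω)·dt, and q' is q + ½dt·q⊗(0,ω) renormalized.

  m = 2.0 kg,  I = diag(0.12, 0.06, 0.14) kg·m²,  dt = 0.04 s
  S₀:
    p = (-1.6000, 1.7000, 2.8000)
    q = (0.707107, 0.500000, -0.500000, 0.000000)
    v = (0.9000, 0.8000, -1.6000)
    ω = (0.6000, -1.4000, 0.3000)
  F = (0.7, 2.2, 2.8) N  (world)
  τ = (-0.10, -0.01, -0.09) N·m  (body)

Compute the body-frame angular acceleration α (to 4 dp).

α = (-0.5533, -0.1067, -1.0029)

ω×(Iω) gyroscopic = (-0.0336, -0.0036, 0.0504)
α = I⁻¹(τ − ω×Iω) = (-0.5533, -0.1067, -1.0029)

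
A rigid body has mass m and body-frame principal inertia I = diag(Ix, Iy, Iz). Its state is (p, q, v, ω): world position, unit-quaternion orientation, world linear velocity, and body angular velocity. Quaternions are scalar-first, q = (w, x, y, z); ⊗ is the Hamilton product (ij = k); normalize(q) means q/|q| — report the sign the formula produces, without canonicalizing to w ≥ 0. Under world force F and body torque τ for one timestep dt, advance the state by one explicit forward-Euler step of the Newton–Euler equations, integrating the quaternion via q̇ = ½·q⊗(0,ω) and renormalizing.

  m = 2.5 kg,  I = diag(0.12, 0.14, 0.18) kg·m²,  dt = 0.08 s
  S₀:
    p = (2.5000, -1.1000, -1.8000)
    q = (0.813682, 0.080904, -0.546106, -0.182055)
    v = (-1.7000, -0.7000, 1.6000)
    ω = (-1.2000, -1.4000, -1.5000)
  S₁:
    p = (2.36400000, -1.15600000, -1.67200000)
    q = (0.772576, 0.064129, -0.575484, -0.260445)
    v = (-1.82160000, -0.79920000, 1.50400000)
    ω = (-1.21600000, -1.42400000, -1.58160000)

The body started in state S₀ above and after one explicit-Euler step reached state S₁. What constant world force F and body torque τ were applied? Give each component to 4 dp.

F = (-3.8000, -3.1000, -3.0000)
τ = (0.0600, -0.1500, -0.1500)

Δv = v₁−v₀ = (-0.12160000, -0.09920000, -0.09600000)
applied force F = (-3.8000, -3.1000, -3.0000)
rate change Δω = (-0.01600000, -0.02400000, -0.08160000)
τ = I·(Δω/dt) + ω₀×(Iω₀) = (0.0600, -0.1500, -0.1500)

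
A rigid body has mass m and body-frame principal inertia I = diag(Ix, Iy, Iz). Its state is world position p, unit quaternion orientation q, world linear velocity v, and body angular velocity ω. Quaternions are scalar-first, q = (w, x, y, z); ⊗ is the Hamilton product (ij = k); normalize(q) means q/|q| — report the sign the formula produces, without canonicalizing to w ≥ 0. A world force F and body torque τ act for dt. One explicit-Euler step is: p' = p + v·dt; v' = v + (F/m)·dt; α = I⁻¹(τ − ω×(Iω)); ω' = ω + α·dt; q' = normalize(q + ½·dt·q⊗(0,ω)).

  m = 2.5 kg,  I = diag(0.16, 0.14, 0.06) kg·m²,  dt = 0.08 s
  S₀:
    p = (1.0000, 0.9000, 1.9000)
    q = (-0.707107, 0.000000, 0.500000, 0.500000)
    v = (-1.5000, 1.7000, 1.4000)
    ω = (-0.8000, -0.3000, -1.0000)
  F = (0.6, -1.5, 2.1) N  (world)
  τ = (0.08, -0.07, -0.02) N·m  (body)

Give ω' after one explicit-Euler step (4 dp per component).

gyro term ω×Iω = (-0.0240, 0.0800, -0.0048)
α = I⁻¹(τ − ω×Iω) = (0.6500, -1.0714, -0.2533)
ω + α·dt = (-0.7480, -0.3857, -1.0203)

ω' = (-0.7480, -0.3857, -1.0203)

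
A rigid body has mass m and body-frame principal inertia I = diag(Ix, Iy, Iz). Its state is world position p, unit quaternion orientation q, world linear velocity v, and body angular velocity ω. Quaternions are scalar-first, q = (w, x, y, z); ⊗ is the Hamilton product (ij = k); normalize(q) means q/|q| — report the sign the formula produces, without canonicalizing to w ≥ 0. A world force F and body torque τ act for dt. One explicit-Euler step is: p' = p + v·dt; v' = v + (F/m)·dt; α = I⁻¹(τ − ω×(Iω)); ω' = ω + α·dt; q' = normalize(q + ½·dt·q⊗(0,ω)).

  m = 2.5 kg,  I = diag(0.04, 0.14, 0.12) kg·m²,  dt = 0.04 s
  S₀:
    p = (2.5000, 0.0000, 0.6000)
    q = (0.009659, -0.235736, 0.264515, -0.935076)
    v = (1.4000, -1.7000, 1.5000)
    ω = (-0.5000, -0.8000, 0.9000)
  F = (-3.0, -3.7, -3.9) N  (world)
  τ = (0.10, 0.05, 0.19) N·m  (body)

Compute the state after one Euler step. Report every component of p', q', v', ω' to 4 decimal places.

p' = (2.5560, -0.0680, 0.6600)
q' = (0.0284, -0.2459, 0.2779, -0.9282)
v' = (1.3520, -1.7592, 1.4376)
ω' = (-0.4144, -0.7960, 0.9500)

a = F/m = (-1.2000, -1.4800, -1.5600)
p' = p + v·dt = (2.5560, -0.0680, 0.6600)
new velocity v' = (1.3520, -1.7592, 1.4376)
(τ − ω×Iω)/I = (2.1400, 0.1000, 1.2500)
ω + α·dt = (-0.4144, -0.7960, 0.9500)
2q̇ = q⊗(0,ω) = (0.9353124, -0.5148268, 0.6719732, 0.3295394)
updated quaternion q' = (0.0284, -0.2459, 0.2779, -0.9282)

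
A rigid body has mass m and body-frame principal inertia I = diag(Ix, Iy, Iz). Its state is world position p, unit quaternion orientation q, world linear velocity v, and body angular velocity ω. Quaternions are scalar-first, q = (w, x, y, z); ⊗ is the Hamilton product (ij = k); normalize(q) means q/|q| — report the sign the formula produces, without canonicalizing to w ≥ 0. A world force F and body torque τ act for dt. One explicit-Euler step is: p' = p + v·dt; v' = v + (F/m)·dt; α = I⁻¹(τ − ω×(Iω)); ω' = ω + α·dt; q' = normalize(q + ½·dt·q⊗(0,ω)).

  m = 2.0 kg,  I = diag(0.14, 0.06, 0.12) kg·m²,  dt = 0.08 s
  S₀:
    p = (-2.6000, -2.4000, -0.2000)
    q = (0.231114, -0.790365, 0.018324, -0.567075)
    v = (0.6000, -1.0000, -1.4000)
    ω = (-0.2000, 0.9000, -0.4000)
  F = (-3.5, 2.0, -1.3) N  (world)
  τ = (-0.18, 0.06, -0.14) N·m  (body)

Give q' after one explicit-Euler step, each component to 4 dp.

q⊗(0,ω) = (-0.4013946, 0.4568151, 0.0052716, -0.8001093)
q' = normalize(q + ½dt·q⊗(0,ω)) = (0.2149, -0.7715, 0.0185, -0.5986)

q' = (0.2149, -0.7715, 0.0185, -0.5986)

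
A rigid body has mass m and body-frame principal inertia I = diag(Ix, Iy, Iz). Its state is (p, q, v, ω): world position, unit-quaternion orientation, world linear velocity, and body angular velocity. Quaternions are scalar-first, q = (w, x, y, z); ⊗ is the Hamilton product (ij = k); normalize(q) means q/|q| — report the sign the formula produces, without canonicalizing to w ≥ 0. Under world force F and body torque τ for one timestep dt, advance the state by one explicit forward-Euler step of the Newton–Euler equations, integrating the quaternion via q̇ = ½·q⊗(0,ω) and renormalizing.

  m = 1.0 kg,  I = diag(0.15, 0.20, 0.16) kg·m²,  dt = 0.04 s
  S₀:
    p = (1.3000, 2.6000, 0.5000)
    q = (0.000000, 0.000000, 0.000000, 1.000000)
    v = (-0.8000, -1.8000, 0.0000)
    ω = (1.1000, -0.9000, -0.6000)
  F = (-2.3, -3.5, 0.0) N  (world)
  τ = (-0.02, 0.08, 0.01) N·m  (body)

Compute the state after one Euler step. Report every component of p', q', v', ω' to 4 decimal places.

precession coupling ω×(Iω) = (-0.0216, 0.0066, -0.0495)
(τ − ω×Iω)/I = (0.0107, 0.3670, 0.3719)
ω' = ω + α·dt = (1.1004, -0.8853, -0.5851)
q⊗(0,ω) = (0.6000000, 0.9000000, 1.1000000, 0.0000000)
updated quaternion q' = (0.0120, 0.0180, 0.0220, 0.9995)
a = (-2.3000, -3.5000, 0.0000)
new position p' = (1.2680, 2.5280, 0.5000)
v + (F/m)dt = (-0.8920, -1.9400, 0.0000)

p' = (1.2680, 2.5280, 0.5000)
q' = (0.0120, 0.0180, 0.0220, 0.9995)
v' = (-0.8920, -1.9400, 0.0000)
ω' = (1.1004, -0.8853, -0.5851)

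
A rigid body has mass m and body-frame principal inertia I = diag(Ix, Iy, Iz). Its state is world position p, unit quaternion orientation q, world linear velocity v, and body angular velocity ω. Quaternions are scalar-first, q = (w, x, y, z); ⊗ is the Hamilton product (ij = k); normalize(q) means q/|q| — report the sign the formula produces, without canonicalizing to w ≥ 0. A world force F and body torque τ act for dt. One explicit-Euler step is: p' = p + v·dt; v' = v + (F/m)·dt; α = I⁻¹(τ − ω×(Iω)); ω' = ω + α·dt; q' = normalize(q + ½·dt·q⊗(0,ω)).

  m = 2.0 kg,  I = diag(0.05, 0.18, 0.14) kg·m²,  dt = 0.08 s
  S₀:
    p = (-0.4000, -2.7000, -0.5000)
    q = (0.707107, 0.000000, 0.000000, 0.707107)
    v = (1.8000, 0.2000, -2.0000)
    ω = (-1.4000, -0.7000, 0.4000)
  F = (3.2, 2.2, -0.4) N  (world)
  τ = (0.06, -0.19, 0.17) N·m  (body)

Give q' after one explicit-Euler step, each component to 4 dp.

q' = (0.6943, -0.0198, -0.0593, 0.7169)

q⊗(0,ω) = (-0.2828428, -0.4949749, -1.4849247, 0.2828428)
updated quaternion q' = (0.6943, -0.0198, -0.0593, 0.7169)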